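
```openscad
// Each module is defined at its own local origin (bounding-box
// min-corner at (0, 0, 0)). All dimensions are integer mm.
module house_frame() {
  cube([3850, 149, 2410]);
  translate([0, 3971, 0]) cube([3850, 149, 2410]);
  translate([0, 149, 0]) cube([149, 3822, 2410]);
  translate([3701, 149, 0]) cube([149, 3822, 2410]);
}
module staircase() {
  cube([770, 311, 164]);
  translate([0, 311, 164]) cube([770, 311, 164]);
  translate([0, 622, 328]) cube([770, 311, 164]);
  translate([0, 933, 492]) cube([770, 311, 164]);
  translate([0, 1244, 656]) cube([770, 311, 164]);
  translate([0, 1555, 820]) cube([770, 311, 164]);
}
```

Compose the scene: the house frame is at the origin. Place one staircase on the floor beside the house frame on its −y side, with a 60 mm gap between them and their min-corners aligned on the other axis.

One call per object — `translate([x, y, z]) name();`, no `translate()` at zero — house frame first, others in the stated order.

house_frame();
translate([0, -1926, 0]) staircase();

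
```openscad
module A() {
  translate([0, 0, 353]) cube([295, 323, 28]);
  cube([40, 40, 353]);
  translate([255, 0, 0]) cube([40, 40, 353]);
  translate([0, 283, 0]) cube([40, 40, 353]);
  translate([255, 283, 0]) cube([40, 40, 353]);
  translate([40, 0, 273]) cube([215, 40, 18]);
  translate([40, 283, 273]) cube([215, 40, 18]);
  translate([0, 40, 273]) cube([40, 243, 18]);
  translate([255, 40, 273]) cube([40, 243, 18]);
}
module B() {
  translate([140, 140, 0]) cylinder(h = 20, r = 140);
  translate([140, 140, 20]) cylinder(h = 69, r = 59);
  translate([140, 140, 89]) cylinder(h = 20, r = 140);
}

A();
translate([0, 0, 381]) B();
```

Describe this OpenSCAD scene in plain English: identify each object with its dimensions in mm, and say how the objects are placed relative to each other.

A is a simple wooden stool: a rectangular seat 295 mm (x) by 323 mm (y), 28 mm thick, top face at z = 381 mm, on four square legs, each 40×40 mm in cross-section. The legs rest on z = 0, each flush with a corner of the seat. Four stretchers, 40 mm wide and 18 mm tall, connect adjacent legs with their undersides at z = 273 mm, each running between the inner faces of the legs it joins and aligned with the legs' outer faces on the other axis.

B is a spool: two coaxial disc flanges of radius 140 mm and thickness 20 mm, joined by a core cylinder of radius 59 mm and height 69 mm. The lower flange rests on z = 0 and the three cylinders share a vertical axis.

The spool is on top of the stool.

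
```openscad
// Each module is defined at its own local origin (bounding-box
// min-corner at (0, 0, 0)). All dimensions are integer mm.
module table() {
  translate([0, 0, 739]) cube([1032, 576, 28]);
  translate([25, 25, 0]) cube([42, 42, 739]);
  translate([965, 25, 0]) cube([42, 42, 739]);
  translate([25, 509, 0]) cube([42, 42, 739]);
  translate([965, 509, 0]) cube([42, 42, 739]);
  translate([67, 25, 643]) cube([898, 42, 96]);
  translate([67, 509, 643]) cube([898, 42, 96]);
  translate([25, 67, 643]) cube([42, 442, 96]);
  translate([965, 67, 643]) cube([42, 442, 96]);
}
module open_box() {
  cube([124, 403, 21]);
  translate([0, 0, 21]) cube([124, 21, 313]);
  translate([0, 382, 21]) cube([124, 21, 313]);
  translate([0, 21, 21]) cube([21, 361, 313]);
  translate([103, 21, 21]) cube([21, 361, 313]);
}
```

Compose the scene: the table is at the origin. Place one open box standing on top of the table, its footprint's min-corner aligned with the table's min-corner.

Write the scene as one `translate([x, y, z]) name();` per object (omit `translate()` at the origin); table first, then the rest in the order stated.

table();
translate([0, 0, 767]) open_box();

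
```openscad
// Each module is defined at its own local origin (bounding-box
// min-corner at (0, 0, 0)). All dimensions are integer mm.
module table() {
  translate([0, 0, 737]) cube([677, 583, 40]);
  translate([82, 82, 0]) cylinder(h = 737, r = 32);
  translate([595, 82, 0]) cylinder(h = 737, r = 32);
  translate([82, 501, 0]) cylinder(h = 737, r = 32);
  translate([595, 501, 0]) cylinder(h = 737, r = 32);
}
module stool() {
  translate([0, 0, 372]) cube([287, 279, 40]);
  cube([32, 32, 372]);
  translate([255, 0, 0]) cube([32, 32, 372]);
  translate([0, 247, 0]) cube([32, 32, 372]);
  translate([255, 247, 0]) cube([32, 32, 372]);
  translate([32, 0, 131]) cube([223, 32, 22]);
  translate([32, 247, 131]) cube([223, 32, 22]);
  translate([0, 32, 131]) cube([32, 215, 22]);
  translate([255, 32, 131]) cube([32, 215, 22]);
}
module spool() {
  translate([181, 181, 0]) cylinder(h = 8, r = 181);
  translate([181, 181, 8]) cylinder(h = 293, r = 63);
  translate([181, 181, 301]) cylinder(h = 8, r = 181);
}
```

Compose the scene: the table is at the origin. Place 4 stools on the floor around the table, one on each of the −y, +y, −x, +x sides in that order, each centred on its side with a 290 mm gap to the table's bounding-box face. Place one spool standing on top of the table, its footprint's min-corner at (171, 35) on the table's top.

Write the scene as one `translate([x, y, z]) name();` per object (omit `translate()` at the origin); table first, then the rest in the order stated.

table();
translate([195, -569, 0]) stool();
translate([195, 873, 0]) stool();
translate([-577, 152, 0]) stool();
translate([967, 152, 0]) stool();
translate([171, 35, 777]) spool();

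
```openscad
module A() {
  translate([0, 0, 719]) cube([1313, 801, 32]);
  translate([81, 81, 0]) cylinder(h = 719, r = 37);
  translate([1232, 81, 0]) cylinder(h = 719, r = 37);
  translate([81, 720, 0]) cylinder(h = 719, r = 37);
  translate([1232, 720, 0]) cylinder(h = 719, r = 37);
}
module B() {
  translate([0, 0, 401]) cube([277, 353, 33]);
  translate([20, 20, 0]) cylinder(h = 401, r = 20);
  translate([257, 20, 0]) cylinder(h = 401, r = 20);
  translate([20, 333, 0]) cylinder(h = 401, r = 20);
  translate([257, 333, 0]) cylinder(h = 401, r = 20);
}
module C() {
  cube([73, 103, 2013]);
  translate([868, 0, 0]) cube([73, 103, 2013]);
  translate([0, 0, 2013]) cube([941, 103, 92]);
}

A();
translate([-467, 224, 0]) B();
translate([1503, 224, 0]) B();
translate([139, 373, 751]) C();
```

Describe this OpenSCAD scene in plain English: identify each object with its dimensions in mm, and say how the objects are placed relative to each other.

A is a table with a 1313×801 mm rectangular top, 32 mm thick, top surface at z = 751 mm, supported by four round legs of 74 mm diameter, each leg's bounding box inset 44 mm from the nearest pair of top edges, running from the floor.

B is a four-legged stool. The seat is a 277×353×33 mm slab whose top surface is at z = 434 mm; four round legs, each 40 mm in diameter, run from the floor (z = 0) to the underside of the seat, each leg's axis is inset half a diameter from the nearest pair of seat edges (so the leg's bounding box is flush with the corner).

C is a door frame. The clear opening is 795 mm wide and 2013 mm high. Two 73 mm wide jambs, 103 mm deep, stand either side of the opening from the floor to the top of the opening. A 92 mm thick head sits across the top of both jambs, spanning the full outside width of the frame.

Two stools sit around the table at the −x, +x sides. The door frame is on top of the table.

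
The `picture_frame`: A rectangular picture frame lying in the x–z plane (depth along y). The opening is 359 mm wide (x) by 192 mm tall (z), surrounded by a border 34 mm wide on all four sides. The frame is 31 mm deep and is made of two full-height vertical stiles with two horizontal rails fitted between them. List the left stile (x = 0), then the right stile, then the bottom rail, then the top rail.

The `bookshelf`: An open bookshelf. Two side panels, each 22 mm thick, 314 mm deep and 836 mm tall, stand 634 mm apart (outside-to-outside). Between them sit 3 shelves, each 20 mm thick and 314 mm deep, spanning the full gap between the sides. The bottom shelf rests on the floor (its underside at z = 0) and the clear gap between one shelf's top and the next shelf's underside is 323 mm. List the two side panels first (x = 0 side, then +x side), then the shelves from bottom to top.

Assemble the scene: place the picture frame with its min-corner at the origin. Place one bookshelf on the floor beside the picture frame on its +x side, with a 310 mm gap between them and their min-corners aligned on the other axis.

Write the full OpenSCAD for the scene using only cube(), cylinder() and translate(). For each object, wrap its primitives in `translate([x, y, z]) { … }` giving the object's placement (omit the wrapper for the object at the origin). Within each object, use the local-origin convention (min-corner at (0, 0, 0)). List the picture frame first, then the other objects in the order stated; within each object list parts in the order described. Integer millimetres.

cube([34, 31, 260]);
translate([393, 0, 0]) cube([34, 31, 260]);
translate([34, 0, 0]) cube([359, 31, 34]);
translate([34, 0, 226]) cube([359, 31, 34]);
translate([737, 0, 0]) {
  cube([22, 314, 836]);
  translate([612, 0, 0]) cube([22, 314, 836]);
  translate([22, 0, 0]) cube([590, 314, 20]);
  translate([22, 0, 343]) cube([590, 314, 20]);
  translate([22, 0, 686]) cube([590, 314, 20]);
}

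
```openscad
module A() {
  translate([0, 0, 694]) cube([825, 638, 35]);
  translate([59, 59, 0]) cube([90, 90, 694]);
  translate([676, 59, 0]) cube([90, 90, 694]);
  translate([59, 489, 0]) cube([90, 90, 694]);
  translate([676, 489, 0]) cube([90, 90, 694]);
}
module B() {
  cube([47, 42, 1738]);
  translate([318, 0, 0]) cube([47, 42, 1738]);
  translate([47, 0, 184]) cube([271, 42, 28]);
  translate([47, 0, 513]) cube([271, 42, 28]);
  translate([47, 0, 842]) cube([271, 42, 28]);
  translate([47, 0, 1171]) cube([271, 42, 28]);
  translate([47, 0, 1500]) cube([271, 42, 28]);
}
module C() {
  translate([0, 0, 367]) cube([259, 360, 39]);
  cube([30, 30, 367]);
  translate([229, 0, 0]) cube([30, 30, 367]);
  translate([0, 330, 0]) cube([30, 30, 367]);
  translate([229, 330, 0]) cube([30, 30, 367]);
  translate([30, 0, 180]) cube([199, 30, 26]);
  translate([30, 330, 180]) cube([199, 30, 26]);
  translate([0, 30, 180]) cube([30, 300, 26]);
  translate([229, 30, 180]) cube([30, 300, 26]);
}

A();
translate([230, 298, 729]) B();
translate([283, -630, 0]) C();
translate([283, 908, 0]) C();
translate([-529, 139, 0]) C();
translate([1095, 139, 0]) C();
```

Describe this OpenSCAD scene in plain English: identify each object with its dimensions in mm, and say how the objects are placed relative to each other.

A is a table with a 825×638 mm rectangular top, 35 mm thick, top surface at z = 729 mm, supported by four 90×90 mm square legs, each inset 59 mm from the nearest pair of top edges, running from the floor.

B is a wooden ladder with two side rails of 47×42 mm section and 1738 mm height, set 365 mm apart overall. Between them run 5 rectangular rungs (42 mm deep, 28 mm thick), front faces flush with the rails' −y face. The bottom of the first rung is 184 mm above the floor and each subsequent rung is 329 mm higher than the one below.

C is a simple wooden stool: a rectangular seat 259 mm (x) by 360 mm (y), 39 mm thick, top face at z = 406 mm, on four square legs, each 30×30 mm in cross-section. The legs rest on z = 0, each flush with a corner of the seat. Four stretchers, 30 mm wide and 26 mm tall, connect adjacent legs with their undersides at z = 180 mm, each running between the inner faces of the legs it joins and aligned with the legs' outer faces on the other axis.

The ladder is on top of the table, centred. Four stools sit around the table at the −y, +y, −x, +x sides.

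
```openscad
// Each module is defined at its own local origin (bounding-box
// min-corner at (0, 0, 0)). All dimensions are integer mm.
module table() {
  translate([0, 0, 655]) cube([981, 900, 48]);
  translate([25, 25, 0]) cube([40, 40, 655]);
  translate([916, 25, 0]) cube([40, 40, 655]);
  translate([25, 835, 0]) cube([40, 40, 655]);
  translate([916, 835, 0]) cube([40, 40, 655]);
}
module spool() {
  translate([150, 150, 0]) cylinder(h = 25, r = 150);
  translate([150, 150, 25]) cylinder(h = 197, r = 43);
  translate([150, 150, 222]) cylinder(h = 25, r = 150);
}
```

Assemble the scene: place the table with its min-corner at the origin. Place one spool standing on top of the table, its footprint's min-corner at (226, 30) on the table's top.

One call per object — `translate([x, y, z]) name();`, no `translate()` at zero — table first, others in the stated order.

table();
translate([226, 30, 703]) spool();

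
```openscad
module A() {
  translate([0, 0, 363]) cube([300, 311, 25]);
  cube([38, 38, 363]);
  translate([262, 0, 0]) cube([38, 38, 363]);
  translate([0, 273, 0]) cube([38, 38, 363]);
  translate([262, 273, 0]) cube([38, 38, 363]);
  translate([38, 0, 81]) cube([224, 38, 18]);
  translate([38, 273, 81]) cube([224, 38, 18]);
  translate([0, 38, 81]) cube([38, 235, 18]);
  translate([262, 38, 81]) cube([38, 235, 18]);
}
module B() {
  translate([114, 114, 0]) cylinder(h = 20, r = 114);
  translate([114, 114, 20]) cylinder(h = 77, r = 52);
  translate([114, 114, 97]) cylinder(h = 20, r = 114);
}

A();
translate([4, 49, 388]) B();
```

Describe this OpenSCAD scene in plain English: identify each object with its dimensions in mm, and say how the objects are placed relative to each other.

A is a four-legged stool. The seat is 300×311 mm, 25 mm thick, top at z = 388 mm. It stands on four square legs, each 38×38 mm in cross-section, from z = 0 to the seat underside, each flush with a corner of the seat. Four stretchers, 38 mm wide and 18 mm tall, connect adjacent legs with their undersides at z = 81 mm, each running between the inner faces of the legs it joins and aligned with the legs' outer faces on the other axis.

B is a spool: two coaxial disc flanges of radius 114 mm and thickness 20 mm, joined by a core cylinder of radius 52 mm and height 77 mm. The lower flange rests on z = 0 and the three cylinders share a vertical axis.

The spool is on top of the stool.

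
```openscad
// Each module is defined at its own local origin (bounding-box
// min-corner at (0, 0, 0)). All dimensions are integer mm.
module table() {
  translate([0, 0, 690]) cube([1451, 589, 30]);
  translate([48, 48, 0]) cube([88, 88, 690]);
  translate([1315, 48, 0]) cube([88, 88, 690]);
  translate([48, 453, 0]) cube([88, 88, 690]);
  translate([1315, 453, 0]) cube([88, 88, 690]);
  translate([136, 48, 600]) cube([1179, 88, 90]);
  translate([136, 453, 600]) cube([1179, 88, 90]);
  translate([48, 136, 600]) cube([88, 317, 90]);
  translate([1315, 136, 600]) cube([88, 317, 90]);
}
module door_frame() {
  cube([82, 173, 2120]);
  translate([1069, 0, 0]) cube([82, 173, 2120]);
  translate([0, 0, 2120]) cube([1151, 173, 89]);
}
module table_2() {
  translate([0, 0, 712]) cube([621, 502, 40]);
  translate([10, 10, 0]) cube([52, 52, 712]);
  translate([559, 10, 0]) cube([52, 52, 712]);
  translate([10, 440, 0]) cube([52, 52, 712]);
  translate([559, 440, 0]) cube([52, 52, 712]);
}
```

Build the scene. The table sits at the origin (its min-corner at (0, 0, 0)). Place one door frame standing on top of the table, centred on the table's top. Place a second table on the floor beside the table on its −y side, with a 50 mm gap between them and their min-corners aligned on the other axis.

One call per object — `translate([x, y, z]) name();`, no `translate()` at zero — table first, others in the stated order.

table();
translate([150, 208, 720]) door_frame();
translate([0, -552, 0]) table_2();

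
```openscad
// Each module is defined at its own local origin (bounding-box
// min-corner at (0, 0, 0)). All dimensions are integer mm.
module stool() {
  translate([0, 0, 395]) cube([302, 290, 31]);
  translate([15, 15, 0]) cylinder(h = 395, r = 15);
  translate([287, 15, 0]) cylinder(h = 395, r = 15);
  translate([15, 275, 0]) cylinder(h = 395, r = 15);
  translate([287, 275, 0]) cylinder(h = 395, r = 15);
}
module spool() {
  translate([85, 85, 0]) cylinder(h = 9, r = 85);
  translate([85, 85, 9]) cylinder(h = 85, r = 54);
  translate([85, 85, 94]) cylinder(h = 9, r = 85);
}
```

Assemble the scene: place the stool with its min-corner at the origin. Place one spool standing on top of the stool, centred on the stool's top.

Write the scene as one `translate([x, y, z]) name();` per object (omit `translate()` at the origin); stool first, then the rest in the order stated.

stool();
translate([66, 60, 426]) spool();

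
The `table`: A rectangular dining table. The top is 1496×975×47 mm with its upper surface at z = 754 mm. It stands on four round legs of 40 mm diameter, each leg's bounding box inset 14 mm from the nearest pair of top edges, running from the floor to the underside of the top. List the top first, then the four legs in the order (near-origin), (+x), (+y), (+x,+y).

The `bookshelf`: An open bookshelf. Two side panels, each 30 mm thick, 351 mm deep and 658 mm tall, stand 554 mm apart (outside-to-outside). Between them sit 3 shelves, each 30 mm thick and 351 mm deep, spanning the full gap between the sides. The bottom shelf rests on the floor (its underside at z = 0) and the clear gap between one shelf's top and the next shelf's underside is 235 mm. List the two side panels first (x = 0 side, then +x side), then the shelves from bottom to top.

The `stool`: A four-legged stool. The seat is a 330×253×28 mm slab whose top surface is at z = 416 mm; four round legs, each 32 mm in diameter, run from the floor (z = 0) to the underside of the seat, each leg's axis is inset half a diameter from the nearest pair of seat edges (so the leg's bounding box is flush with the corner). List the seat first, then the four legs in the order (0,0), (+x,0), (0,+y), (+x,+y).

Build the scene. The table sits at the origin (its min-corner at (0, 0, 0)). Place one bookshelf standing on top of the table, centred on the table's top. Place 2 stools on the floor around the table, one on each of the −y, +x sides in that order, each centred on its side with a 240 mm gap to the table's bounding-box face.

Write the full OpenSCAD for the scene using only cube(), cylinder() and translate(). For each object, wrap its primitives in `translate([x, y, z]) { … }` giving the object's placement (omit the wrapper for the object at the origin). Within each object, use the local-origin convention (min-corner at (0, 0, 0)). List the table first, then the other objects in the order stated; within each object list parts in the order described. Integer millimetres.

translate([0, 0, 707]) cube([1496, 975, 47]);
translate([34, 34, 0]) cylinder(h = 707, r = 20);
translate([1462, 34, 0]) cylinder(h = 707, r = 20);
translate([34, 941, 0]) cylinder(h = 707, r = 20);
translate([1462, 941, 0]) cylinder(h = 707, r = 20);
translate([471, 312, 754]) {
  cube([30, 351, 658]);
  translate([524, 0, 0]) cube([30, 351, 658]);
  translate([30, 0, 0]) cube([494, 351, 30]);
  translate([30, 0, 265]) cube([494, 351, 30]);
  translate([30, 0, 530]) cube([494, 351, 30]);
}
translate([583, -493, 0]) {
  translate([0, 0, 388]) cube([330, 253, 28]);
  translate([16, 16, 0]) cylinder(h = 388, r = 16);
  translate([314, 16, 0]) cylinder(h = 388, r = 16);
  translate([16, 237, 0]) cylinder(h = 388, r = 16);
  translate([314, 237, 0]) cylinder(h = 388, r = 16);
}
translate([1736, 361, 0]) {
  translate([0, 0, 388]) cube([330, 253, 28]);
  translate([16, 16, 0]) cylinder(h = 388, r = 16);
  translate([314, 16, 0]) cylinder(h = 388, r = 16);
  translate([16, 237, 0]) cylinder(h = 388, r = 16);
  translate([314, 237, 0]) cylinder(h = 388, r = 16);
}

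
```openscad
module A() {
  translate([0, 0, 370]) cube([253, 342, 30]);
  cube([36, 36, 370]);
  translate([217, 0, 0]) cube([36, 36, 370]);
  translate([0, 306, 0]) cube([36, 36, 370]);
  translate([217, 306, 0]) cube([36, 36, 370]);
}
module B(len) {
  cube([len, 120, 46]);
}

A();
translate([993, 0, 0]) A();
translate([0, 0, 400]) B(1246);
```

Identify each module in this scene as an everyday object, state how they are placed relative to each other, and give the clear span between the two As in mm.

A is a stool. B is a beam. A beam spans the tops of two stools. The clear span between the two stools is 740 mm.

Second stool starts at x = 993; first ends at x = 253; clear span = 993 − 253 = 740 mm.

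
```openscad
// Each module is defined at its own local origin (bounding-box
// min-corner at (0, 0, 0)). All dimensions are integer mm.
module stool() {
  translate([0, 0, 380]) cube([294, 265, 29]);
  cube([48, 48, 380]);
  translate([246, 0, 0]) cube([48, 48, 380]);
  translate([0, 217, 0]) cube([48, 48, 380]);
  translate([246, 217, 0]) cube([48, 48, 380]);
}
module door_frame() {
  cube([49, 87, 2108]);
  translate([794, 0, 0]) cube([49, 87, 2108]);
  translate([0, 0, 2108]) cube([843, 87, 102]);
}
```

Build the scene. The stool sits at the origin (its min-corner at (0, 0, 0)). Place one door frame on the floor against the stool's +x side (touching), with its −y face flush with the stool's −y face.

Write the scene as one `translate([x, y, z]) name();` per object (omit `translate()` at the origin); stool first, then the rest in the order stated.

stool();
translate([294, 0, 0]) door_frame();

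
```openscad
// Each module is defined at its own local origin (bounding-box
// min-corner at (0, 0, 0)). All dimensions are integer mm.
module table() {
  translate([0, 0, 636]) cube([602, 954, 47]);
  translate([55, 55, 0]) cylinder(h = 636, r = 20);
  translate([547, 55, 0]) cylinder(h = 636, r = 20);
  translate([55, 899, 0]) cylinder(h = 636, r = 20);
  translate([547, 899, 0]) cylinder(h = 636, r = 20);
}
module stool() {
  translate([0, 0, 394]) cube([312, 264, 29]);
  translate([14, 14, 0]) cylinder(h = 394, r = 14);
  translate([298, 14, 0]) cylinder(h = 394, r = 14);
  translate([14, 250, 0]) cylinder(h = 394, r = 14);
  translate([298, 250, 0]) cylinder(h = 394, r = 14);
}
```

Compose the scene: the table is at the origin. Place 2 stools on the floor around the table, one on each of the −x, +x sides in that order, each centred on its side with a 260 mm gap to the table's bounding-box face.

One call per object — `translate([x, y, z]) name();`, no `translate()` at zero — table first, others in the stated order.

table();
translate([-572, 345, 0]) stool();
translate([862, 345, 0]) stool();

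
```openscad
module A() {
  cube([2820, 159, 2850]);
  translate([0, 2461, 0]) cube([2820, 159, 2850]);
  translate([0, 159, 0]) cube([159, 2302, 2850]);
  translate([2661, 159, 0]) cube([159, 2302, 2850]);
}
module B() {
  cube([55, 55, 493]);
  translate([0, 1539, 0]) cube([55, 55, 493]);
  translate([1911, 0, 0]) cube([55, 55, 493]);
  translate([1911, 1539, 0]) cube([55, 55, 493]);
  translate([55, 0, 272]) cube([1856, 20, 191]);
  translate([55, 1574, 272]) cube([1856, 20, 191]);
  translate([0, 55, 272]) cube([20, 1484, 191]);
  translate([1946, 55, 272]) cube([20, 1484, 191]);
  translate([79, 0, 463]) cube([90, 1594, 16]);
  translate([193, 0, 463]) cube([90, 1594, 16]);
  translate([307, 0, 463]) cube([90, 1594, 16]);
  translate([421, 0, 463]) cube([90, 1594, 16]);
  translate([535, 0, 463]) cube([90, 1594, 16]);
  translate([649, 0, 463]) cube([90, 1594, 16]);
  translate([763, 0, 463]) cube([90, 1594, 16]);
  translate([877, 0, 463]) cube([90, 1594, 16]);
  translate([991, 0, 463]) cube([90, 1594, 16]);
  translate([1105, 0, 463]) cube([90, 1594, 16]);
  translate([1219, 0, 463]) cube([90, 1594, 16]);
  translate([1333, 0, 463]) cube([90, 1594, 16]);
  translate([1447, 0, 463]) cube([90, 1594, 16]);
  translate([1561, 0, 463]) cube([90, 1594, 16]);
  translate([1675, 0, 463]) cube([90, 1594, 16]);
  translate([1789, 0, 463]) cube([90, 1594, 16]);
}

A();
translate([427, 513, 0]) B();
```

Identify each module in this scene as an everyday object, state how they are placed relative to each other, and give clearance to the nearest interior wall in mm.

Clearances: x = 268, y = 354; minimum 268 mm.

A is a house frame. B is a bed frame. The bed frame sits inside the house frame, centred. The clearance to the nearest interior wall is 268 mm.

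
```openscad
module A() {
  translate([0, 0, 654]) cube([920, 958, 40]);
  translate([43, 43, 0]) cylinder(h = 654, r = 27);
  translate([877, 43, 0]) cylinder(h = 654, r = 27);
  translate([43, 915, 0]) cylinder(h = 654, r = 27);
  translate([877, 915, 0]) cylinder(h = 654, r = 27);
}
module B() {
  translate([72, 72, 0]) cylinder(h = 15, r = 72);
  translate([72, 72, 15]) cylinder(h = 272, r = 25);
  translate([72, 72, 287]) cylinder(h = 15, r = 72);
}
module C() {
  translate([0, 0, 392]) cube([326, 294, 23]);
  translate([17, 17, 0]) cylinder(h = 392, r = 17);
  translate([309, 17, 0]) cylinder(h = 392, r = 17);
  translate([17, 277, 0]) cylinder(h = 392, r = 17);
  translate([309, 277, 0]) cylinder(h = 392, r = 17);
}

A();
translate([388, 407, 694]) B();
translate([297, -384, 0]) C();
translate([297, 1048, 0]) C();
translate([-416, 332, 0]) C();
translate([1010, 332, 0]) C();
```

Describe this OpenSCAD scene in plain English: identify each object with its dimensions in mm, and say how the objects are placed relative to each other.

A is a table: top 920 mm (x) × 958 mm (y), 40 mm thick, upper face at z = 694 mm, on four round legs of 54 mm diameter, each leg's bounding box inset 16 mm from the nearest pair of top edges, running from z = 0 to the bottom of the top.

B is a spool: two coaxial disc flanges of radius 72 mm and thickness 15 mm, joined by a core cylinder of radius 25 mm and height 272 mm. The lower flange rests on z = 0 and the three cylinders share a vertical axis.

C is a four-legged stool. The seat is 326×294 mm, 23 mm thick, top at z = 415 mm. It stands on four round legs, each 34 mm in diameter, from z = 0 to the seat underside, each leg's axis is inset half a diameter from the nearest pair of seat edges (so the leg's bounding box is flush with the corner).

The spool is on top of the table, centred. Four stools sit around the table at the −y, +y, −x, +x sides.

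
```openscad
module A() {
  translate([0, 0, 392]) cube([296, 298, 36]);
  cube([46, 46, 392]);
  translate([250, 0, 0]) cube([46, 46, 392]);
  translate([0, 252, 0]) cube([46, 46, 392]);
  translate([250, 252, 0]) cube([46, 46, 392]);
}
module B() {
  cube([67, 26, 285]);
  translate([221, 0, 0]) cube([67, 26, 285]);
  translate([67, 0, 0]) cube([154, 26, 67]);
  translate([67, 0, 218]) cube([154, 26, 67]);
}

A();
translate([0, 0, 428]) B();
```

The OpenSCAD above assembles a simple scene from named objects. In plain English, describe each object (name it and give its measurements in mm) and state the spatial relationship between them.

A is a four-legged stool. The seat is a 296×298×36 mm slab whose top surface is at z = 428 mm; four square legs, each 46×46 mm in cross-section, run from the floor (z = 0) to the underside of the seat, each flush with a corner of the seat.

B is a rectangular picture frame lying in the x–z plane (depth along y). The opening is 154 mm wide (x) by 151 mm tall (z), surrounded by a border 67 mm wide on all four sides. The frame is 26 mm deep and is made of two full-height vertical stiles with two horizontal rails fitted between them.

The picture frame is on top of the stool.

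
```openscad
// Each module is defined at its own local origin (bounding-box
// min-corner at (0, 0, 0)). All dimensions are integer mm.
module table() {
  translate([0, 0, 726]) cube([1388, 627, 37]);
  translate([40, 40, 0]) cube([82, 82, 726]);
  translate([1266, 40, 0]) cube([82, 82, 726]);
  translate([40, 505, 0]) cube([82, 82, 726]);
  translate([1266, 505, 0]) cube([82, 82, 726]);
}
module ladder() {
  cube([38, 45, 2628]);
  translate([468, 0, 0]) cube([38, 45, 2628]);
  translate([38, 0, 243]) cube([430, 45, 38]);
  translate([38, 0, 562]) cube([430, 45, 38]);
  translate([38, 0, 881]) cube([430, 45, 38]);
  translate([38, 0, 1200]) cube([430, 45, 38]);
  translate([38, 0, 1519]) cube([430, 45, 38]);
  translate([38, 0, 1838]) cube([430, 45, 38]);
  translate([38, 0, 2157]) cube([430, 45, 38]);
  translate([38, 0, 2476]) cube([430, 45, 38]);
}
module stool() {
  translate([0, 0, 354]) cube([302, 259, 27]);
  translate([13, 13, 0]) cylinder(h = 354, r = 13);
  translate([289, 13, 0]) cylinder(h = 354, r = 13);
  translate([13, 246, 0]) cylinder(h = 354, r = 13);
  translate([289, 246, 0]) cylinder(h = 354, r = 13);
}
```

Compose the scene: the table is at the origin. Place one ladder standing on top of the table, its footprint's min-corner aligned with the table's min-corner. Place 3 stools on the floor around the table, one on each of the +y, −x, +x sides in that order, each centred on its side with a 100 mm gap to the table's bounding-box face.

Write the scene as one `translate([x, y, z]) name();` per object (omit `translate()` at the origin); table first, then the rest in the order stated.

table();
translate([0, 0, 763]) ladder();
translate([543, 727, 0]) stool();
translate([-402, 184, 0]) stool();
translate([1488, 184, 0]) stool();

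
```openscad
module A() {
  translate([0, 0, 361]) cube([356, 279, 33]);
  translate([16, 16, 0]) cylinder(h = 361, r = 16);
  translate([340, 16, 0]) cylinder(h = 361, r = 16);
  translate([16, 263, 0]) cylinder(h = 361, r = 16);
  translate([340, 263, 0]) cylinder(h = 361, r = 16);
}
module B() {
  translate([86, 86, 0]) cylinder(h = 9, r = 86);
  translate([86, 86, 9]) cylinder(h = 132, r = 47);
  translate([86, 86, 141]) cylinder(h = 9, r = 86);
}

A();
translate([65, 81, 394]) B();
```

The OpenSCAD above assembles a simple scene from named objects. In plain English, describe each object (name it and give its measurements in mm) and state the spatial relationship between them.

A is a four-legged stool. The seat is a 356×279×33 mm slab whose top surface is at z = 394 mm; four round legs, each 32 mm in diameter, run from the floor (z = 0) to the underside of the seat, each leg's axis is inset half a diameter from the nearest pair of seat edges (so the leg's bounding box is flush with the corner).

B is a spool: two coaxial disc flanges of radius 86 mm and thickness 9 mm, joined by a core cylinder of radius 47 mm and height 132 mm. The lower flange rests on z = 0 and the three cylinders share a vertical axis.

The spool is on top of the stool.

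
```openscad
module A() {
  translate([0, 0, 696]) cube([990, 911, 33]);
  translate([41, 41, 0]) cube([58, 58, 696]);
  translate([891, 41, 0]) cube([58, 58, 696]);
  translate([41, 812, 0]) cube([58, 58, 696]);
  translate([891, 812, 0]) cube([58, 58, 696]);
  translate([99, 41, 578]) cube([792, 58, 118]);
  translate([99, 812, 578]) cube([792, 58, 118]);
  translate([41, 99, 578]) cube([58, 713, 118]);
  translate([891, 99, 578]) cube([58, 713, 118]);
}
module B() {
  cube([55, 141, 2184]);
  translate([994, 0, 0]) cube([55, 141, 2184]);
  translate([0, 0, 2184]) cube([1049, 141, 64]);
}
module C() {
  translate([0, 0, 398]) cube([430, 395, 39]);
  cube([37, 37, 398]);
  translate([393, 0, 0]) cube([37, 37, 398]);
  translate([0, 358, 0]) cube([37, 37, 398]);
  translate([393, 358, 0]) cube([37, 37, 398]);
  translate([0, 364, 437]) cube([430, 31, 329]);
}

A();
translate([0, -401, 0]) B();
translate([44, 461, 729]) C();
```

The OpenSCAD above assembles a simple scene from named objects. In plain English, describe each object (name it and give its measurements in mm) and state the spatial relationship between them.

A is a table with a 990×911 mm rectangular top, 33 mm thick, top surface at z = 729 mm, supported by four 58×58 mm square legs, each inset 41 mm from the nearest pair of top edges, running from the floor. Four apron rails, 58 mm thick and 118 mm tall, run between adjacent legs with their top edges flush with the underside of the top and their outer faces flush with the legs' outer faces.

B is a rectangular door frame: two vertical jambs of 55×141 mm section, 2184 mm tall, with a clear opening 939 mm wide between their inner faces. A header 64 mm tall and 141 mm deep lies on top of the jambs and spans the full outside width.

C is a chair: 430×395 mm seat, 39 mm thick, top at z = 437 mm, on four 37 mm square corner legs flush with the seat edges. A 31 mm thick backrest slab spans the full seat width, extending 329 mm above the seat top, its back face flush with the seat's +y edge.

The door frame is on the floor beside the table on its −y side. The chair is on top of the table.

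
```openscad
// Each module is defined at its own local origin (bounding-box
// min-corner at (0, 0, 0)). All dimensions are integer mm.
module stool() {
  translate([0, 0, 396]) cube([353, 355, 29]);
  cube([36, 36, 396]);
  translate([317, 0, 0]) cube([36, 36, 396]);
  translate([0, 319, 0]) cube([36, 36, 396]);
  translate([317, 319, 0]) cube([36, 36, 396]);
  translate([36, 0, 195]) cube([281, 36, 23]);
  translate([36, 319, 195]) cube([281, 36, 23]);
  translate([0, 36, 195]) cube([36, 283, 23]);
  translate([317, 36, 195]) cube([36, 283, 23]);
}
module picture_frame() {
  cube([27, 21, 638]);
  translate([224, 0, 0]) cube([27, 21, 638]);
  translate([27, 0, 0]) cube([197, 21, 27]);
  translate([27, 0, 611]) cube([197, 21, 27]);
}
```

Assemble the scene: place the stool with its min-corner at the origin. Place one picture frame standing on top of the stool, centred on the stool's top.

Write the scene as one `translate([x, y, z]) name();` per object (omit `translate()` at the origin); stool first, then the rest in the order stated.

stool();
translate([51, 167, 425]) picture_frame();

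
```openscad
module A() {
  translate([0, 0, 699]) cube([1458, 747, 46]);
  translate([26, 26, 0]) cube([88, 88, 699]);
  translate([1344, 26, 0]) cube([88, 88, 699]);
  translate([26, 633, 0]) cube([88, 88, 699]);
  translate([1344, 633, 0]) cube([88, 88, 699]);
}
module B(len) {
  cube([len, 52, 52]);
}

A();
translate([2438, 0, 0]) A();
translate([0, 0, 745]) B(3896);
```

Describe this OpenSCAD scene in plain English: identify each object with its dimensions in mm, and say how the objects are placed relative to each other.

A is a table with a 1458×747 mm rectangular top, 46 mm thick, top surface at z = 745 mm, supported by four 88×88 mm square legs, each inset 26 mm from the nearest pair of top edges, running from the floor.

B is a rectangular beam 3896 mm long (x), 52 mm deep (y), 52 mm thick (z).

The beam spans the tops of two tables placed 980 mm apart, resting at z = 745 mm.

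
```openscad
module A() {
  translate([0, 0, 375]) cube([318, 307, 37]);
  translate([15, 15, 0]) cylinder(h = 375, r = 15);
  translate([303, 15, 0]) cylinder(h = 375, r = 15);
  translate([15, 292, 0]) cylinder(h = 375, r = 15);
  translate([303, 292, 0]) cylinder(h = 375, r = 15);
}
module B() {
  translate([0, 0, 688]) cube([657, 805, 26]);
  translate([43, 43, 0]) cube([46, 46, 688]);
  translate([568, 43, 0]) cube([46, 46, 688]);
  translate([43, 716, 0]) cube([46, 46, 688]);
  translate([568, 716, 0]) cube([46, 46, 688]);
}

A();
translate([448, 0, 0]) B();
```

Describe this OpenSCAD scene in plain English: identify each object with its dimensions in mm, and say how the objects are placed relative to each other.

A is a simple wooden stool: a rectangular seat 318 mm (x) by 307 mm (y), 37 mm thick, top face at z = 412 mm, on four round legs, each 30 mm in diameter. The legs rest on z = 0, each leg's axis is inset half a diameter from the nearest pair of seat edges (so the leg's bounding box is flush with the corner).

B is a table with a 657×805 mm rectangular top, 26 mm thick, top surface at z = 714 mm, supported by four 46×46 mm square legs, each inset 43 mm from the nearest pair of top edges, running from the floor.

The table is on the floor beside the stool on its +x side.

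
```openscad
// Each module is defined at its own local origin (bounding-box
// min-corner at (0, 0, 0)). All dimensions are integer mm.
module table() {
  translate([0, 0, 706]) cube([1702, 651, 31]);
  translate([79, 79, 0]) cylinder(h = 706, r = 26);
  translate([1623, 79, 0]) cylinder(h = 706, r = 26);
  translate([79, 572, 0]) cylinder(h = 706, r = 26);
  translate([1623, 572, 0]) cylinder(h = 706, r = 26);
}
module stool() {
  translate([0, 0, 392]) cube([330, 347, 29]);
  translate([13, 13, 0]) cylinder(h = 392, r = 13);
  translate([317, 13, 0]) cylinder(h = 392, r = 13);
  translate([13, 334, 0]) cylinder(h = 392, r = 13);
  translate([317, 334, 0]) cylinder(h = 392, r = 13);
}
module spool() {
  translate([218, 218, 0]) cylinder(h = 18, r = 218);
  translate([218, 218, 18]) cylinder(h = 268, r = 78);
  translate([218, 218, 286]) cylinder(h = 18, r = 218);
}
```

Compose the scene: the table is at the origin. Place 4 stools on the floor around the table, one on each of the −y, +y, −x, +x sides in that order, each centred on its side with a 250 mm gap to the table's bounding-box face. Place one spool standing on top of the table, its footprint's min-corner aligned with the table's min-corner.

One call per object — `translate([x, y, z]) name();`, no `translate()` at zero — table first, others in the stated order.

table();
translate([686, -597, 0]) stool();
translate([686, 901, 0]) stool();
translate([-580, 152, 0]) stool();
translate([1952, 152, 0]) stool();
translate([0, 0, 737]) spool();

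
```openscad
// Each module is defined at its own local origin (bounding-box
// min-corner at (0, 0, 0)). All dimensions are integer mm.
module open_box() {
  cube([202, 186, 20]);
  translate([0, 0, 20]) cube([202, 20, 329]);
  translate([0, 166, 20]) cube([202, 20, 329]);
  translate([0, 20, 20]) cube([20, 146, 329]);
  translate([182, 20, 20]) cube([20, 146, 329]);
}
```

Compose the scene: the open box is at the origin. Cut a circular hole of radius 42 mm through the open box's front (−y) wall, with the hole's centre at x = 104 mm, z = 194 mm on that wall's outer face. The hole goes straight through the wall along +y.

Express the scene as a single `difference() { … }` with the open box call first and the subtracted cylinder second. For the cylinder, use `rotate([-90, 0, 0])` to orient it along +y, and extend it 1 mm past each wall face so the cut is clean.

difference() {
  open_box();
  translate([104, -1, 194]) rotate([-90, 0, 0]) cylinder(h = 22, r = 42);
}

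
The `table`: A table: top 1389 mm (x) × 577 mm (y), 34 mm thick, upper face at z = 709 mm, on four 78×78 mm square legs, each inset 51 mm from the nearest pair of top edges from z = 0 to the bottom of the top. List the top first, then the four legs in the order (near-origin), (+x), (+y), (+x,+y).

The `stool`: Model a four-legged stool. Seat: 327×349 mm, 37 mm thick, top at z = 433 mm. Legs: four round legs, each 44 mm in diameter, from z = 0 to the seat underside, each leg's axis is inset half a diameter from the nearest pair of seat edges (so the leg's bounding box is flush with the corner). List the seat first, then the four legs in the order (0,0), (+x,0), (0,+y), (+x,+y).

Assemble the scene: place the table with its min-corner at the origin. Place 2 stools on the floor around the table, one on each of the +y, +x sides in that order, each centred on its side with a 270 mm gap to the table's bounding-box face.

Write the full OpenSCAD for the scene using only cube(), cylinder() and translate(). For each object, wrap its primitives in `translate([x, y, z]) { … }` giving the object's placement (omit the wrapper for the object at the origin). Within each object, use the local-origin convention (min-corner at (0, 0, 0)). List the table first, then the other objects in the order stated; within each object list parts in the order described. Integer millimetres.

translate([0, 0, 675]) cube([1389, 577, 34]);
translate([51, 51, 0]) cube([78, 78, 675]);
translate([1260, 51, 0]) cube([78, 78, 675]);
translate([51, 448, 0]) cube([78, 78, 675]);
translate([1260, 448, 0]) cube([78, 78, 675]);
translate([531, 847, 0]) {
  translate([0, 0, 396]) cube([327, 349, 37]);
  translate([22, 22, 0]) cylinder(h = 396, r = 22);
  translate([305, 22, 0]) cylinder(h = 396, r = 22);
  translate([22, 327, 0]) cylinder(h = 396, r = 22);
  translate([305, 327, 0]) cylinder(h = 396, r = 22);
}
translate([1659, 114, 0]) {
  translate([0, 0, 396]) cube([327, 349, 37]);
  translate([22, 22, 0]) cylinder(h = 396, r = 22);
  translate([305, 22, 0]) cylinder(h = 396, r = 22);
  translate([22, 327, 0]) cylinder(h = 396, r = 22);
  translate([305, 327, 0]) cylinder(h = 396, r = 22);
}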